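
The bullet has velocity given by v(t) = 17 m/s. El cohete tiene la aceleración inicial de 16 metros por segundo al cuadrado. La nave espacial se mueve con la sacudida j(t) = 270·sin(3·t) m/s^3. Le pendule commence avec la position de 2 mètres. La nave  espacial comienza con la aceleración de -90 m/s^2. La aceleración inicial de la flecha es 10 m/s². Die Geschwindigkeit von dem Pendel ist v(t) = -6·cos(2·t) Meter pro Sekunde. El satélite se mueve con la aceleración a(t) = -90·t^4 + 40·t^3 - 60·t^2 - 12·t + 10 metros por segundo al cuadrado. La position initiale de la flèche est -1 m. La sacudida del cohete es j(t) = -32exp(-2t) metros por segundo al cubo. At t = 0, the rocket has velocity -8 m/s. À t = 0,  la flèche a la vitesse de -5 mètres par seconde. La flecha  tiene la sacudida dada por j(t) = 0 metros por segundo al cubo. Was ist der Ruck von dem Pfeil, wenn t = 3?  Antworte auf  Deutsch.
Wir haben den Ruck j(t) = 0. Durch Einsetzen von t = 3: j(3) = 0.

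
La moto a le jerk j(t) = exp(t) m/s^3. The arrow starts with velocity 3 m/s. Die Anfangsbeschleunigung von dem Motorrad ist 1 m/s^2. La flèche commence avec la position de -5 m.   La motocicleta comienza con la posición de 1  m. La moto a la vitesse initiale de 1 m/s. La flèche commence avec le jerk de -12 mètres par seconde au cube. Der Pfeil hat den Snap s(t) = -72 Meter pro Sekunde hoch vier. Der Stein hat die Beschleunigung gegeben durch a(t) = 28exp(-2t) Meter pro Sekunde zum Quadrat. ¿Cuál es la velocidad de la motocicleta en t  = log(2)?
Partiendo de la sacudida j(t) = exp(t), tomamos 2 antiderivadas. Integrando la sacudida y usando la condición inicial a(0) = 1, obtenemos a(t) = exp(t). La antiderivada de la aceleración, con v(0) = 1, da la velocidad: v(t) = exp(t). Tenemos la velocidad v(t) = exp(t). Sustituyendo t = log(2): v(log(2)) = 2.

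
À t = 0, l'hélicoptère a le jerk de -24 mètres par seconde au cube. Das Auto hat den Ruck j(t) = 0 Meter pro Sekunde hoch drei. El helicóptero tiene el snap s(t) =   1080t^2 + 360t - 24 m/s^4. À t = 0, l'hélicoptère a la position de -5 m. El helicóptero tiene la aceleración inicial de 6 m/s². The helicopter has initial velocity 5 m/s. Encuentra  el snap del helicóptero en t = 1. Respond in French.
En utilisant s(t) = 1080·t^2 + 360·t - 24 et en substituant t = 1, nous trouvons s = 1416.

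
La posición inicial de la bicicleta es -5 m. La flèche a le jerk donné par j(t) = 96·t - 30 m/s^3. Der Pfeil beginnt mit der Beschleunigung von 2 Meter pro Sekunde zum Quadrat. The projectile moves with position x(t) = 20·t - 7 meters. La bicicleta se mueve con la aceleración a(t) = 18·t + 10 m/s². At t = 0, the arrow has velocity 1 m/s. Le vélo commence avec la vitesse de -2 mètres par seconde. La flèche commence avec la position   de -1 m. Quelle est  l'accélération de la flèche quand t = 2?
Nous devons intégrer notre équation du jerk j(t) = 96·t - 30 1 fois. En intégrant le jerk et en utilisant la condition initiale a(0) = 2, nous obtenons a(t) = 48·t^2 - 30·t + 2. De l'équation de l'accélération a(t) = 48·t^2 - 30·t + 2, nous substituons t = 2 pour obtenir a = 134.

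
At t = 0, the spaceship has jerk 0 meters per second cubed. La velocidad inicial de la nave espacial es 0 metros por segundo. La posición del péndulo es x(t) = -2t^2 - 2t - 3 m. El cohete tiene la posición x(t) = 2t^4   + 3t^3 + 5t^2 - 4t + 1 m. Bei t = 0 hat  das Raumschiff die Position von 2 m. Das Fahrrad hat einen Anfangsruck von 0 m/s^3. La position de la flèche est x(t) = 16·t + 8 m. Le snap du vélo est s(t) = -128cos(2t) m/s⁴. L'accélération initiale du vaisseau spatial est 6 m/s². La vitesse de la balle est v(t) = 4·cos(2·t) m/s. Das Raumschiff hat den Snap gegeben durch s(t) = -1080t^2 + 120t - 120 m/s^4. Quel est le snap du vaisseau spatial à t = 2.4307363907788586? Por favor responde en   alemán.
Mit s(t) = -1080·t^2 + 120·t - 120 und Einsetzen von t = 2.4307363907788586, finden wir s = -6209.46938667970.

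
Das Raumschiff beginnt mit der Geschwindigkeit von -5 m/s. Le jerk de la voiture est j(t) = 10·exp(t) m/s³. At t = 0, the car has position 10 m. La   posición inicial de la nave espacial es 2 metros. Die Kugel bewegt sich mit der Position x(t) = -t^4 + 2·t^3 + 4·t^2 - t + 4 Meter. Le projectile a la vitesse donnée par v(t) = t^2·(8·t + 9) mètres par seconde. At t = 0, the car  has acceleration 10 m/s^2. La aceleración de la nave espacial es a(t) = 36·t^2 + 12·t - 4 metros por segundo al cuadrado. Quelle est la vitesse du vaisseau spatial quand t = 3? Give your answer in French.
Pour résoudre ceci, nous devons prendre 1 primitive de notre équation de l'accélération a(t) = 36·t^2 + 12·t - 4. En intégrant l'accélération et en utilisant la condition initiale v(0) = -5, nous obtenons v(t) = 12·t^3 + 6·t^2 - 4·t - 5. Nous avons la vitesse v(t) = 12·t^3 + 6·t^2 - 4·t - 5. En substituant t = 3: v(3) = 361.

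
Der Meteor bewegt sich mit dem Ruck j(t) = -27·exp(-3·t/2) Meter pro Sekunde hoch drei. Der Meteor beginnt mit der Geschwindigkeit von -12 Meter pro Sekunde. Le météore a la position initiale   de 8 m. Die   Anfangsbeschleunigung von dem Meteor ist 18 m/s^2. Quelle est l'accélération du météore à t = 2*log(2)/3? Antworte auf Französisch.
Nous devons trouver l'intégrale de notre équation du jerk j(t) = -27·exp(-3·t/2) 1 fois. En prenant ∫j(t)dt et en appliquant a(0) = 18, nous trouvons a(t) = 18·exp(-3·t/2). En utilisant a(t) = 18·exp(-3·t/2) et en substituant t = 2*log(2)/3, nous trouvons a = 9.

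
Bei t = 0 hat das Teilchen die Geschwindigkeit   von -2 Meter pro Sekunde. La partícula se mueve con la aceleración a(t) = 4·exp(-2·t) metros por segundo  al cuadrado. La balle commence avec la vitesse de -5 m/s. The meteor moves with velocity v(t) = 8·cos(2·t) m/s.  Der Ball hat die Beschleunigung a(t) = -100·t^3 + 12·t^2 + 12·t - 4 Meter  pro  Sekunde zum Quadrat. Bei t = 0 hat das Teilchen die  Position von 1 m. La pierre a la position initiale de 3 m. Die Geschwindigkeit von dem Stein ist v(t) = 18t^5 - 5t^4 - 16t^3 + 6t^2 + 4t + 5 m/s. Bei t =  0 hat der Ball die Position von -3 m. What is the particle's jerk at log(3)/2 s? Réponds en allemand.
Wir müssen unsere Gleichung für die Beschleunigung a(t) = 4·exp(-2·t) 1-mal ableiten. Die Ableitung von der Beschleunigung ergibt den Ruck: j(t) = -8·exp(-2·t). Mit j(t) = -8·exp(-2·t) und Einsetzen von t = log(3)/2, finden wir j = -8/3.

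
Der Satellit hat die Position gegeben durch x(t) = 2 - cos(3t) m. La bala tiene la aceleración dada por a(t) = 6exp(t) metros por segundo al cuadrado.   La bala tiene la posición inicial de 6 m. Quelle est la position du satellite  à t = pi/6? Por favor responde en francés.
De l'équation de la position x(t) = 2 - cos(3·t), nous substituons t = pi/6 pour obtenir x = 2.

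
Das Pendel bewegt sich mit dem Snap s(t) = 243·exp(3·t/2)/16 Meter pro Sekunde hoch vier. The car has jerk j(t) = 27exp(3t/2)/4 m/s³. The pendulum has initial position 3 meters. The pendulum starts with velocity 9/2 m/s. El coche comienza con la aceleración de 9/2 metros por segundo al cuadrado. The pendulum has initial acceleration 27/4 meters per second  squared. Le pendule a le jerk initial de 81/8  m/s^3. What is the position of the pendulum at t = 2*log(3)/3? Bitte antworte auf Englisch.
To find the answer, we compute 4 antiderivatives of s(t) = 243·exp(3·t/2)/16. Finding the antiderivative of s(t) and using j(0) = 81/8: j(t) = 81·exp(3·t/2)/8. The integral of jerk, with a(0) = 27/4, gives acceleration: a(t) = 27·exp(3·t/2)/4. Finding the antiderivative of a(t) and using v(0) = 9/2: v(t) = 9·exp(3·t/2)/2. The integral of velocity is position. Using x(0) = 3, we get x(t) = 3·exp(3·t/2). We have position x(t) = 3·exp(3·t/2). Substituting t = 2*log(3)/3: x(2*log(3)/3) = 9.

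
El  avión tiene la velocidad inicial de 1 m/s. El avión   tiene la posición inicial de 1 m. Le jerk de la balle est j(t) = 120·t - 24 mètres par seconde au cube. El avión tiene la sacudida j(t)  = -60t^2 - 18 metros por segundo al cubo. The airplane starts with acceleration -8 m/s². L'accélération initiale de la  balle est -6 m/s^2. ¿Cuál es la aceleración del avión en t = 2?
Debemos encontrar la antiderivada de nuestra ecuación de la sacudida j(t) = -60·t^2 - 18 1 vez. Integrando la sacudida y usando la condición inicial a(0) = -8, obtenemos a(t) = -20·t^3 - 18·t - 8. Usando a(t) = -20·t^3 - 18·t - 8 y sustituyendo t = 2, encontramos a = -204.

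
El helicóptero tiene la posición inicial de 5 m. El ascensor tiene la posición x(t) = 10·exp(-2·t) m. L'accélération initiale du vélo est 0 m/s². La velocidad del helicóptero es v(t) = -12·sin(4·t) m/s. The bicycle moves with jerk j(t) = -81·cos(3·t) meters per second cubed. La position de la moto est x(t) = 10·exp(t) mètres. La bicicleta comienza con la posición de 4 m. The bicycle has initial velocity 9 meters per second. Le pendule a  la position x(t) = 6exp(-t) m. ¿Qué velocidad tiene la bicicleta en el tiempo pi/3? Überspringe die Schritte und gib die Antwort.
La respuesta es -9.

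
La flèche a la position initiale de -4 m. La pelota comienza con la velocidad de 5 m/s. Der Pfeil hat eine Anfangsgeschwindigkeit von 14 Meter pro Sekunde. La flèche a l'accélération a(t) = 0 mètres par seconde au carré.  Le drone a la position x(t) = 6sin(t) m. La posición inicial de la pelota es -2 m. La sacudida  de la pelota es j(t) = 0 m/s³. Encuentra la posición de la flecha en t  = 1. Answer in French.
Nous devons trouver l'intégrale de notre équation de l'accélération a(t) = 0 2 fois. En prenant ∫a(t)dt et en appliquant v(0) = 14, nous trouvons v(t) = 14. En intégrant la vitesse et en utilisant la condition initiale x(0) = -4, nous obtenons x(t) = 14·t - 4. Nous avons la position x(t) = 14·t - 4. En substituant t = 1: x(1) = 10.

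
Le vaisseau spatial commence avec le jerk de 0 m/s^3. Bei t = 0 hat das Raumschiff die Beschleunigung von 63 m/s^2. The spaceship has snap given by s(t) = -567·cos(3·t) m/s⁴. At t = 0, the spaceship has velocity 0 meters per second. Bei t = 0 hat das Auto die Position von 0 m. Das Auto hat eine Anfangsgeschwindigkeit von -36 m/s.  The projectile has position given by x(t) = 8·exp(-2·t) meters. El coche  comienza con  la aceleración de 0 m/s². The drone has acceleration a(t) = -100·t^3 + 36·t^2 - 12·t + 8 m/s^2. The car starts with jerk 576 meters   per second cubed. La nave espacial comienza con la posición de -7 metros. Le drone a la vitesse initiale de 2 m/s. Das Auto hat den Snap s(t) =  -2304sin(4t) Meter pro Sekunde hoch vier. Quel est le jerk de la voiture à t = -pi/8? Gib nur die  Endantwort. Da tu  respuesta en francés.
À t = -pi/8, j = 0.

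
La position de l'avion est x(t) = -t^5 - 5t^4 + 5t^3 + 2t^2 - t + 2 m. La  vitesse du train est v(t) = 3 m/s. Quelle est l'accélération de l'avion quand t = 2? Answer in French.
Pour résoudre ceci, nous devons prendre 2 dérivées de notre équation de la position x(t) = -t^5 - 5·t^4 + 5·t^3 + 2·t^2 - t + 2. En dérivant la position, nous obtenons la vitesse: v(t) = -5·t^4 - 20·t^3 + 15·t^2 + 4·t - 1. En prenant d/dt de v(t), nous trouvons a(t) = -20·t^3 - 60·t^2 + 30·t + 4. En utilisant a(t) = -20·t^3 - 60·t^2 + 30·t + 4 et en substituant t = 2, nous trouvons a = -336.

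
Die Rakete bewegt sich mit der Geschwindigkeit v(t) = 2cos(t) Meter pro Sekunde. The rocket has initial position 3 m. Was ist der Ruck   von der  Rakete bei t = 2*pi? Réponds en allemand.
Um dies zu lösen, müssen wir 2 Ableitungen unserer Gleichung für die Geschwindigkeit v(t) = 2·cos(t) nehmen. Die Ableitung von der Geschwindigkeit ergibt die Beschleunigung: a(t) = -2·sin(t). Die Ableitung von der Beschleunigung ergibt den Ruck: j(t) = -2·cos(t). Wir haben den Ruck j(t) = -2·cos(t). Durch Einsetzen von t = 2*pi: j(2*pi) = -2.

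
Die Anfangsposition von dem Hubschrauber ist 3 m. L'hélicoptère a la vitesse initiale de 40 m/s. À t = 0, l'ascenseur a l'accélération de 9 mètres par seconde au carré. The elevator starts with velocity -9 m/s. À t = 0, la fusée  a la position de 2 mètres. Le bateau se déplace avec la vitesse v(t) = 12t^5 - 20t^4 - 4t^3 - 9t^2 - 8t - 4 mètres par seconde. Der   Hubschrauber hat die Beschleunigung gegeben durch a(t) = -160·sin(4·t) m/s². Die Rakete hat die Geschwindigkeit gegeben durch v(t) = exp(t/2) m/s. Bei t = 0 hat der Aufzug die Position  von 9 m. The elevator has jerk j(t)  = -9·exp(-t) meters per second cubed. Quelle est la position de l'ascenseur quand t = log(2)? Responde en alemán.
Um dies zu lösen, müssen wir 3 Integrale unserer Gleichung für den Ruck j(t) = -9·exp(-t) finden. Mit ∫j(t)dt und Anwendung von a(0) = 9, finden wir a(t) = 9·exp(-t). Durch Integration von der Beschleunigung und Verwendung der Anfangsbedingung v(0) = -9, erhalten wir v(t) = -9·exp(-t). Die Stammfunktion von der Geschwindigkeit ist die Position. Mit x(0) = 9 erhalten wir x(t) = 9·exp(-t). Aus der Gleichung für die Position x(t) = 9·exp(-t), setzen wir t = log(2) ein und erhalten x = 9/2.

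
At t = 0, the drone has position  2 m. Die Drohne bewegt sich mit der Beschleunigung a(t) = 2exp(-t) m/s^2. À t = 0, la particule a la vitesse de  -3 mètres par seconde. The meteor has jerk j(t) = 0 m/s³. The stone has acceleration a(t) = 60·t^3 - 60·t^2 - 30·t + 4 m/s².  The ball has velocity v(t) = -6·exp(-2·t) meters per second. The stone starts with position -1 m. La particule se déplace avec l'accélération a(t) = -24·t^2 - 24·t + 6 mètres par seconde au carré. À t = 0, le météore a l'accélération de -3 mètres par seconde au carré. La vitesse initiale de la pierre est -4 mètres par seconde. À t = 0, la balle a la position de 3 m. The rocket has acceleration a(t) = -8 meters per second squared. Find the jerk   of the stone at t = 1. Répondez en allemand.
Ausgehend von der Beschleunigung a(t) = 60·t^3 - 60·t^2 - 30·t + 4, nehmen wir 1 Ableitung. Die Ableitung von der Beschleunigung ergibt den Ruck: j(t) = 180·t^2 - 120·t - 30. Aus der Gleichung für den Ruck j(t) = 180·t^2 - 120·t - 30, setzen wir t = 1 ein und erhalten j = 30.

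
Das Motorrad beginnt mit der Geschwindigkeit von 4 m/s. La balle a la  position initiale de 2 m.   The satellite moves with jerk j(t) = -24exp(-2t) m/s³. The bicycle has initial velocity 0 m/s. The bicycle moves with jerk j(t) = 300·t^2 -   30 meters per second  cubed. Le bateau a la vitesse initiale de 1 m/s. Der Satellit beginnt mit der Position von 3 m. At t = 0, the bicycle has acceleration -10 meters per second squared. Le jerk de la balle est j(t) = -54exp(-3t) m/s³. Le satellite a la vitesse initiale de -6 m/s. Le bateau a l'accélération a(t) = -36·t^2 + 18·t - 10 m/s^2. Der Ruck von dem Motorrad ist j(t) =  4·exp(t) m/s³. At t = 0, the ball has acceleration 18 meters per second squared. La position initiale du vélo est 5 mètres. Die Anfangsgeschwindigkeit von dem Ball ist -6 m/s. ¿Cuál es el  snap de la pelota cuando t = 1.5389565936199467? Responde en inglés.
To solve this, we need to take 1 derivative of our jerk equation j(t) = -54·exp(-3·t). Taking d/dt of j(t), we find s(t) = 162·exp(-3·t). We have snap s(t) = 162·exp(-3·t). Substituting t = 1.5389565936199467: s(1.5389565936199467) = 1.60115709840025.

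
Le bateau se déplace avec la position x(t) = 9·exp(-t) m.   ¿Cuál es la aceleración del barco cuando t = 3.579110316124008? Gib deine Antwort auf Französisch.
Nous devons dériver notre équation de la position x(t) = 9·exp(-t) 2 fois. En dérivant la position, nous obtenons la vitesse: v(t) = -9·exp(-t). La dérivée de la vitesse donne l'accélération: a(t) = 9·exp(-t). De l'équation de l'accélération a(t) = 9·exp(-t), nous substituons t = 3.579110316124008 pour obtenir a = 0.251104588651063.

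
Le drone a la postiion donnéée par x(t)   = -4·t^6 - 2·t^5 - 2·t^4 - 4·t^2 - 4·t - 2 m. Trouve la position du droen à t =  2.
De l'équation de la position x(t) = -4·t^6 - 2·t^5 - 2·t^4 - 4·t^2 - 4·t - 2, nous substituons t = 2 pour obtenir x = -378.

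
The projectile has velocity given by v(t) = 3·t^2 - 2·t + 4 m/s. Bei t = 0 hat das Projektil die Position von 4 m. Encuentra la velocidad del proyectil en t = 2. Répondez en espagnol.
De la ecuación de la velocidad v(t) = 3·t^2 - 2·t + 4, sustituimos t = 2 para obtener v = 12.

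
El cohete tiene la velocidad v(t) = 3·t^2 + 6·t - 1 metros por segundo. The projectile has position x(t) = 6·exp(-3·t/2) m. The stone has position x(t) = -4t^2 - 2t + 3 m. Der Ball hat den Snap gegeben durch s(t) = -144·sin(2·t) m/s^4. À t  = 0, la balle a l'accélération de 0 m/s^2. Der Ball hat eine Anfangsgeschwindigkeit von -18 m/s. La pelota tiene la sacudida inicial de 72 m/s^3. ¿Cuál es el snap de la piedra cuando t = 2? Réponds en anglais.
To solve this, we need to take 4 derivatives of our position equation x(t) = -4·t^2 - 2·t + 3. Taking d/dt of x(t), we find v(t) = -8·t - 2. Differentiating velocity, we get acceleration: a(t) = -8. Taking d/dt of a(t), we find j(t) = 0. The derivative of jerk gives snap: s(t) = 0. We have snap s(t) = 0. Substituting t = 2: s(2) = 0.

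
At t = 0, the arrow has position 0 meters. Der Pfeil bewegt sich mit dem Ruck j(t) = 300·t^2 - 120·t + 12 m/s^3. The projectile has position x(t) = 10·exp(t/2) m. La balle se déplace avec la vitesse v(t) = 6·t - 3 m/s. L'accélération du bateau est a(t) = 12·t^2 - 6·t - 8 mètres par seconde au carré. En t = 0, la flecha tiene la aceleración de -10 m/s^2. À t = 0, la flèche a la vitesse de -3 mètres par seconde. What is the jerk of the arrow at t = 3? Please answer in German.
Aus der Gleichung für den Ruck j(t) = 300·t^2 - 120·t + 12, setzen wir t = 3 ein und erhalten j = 2352.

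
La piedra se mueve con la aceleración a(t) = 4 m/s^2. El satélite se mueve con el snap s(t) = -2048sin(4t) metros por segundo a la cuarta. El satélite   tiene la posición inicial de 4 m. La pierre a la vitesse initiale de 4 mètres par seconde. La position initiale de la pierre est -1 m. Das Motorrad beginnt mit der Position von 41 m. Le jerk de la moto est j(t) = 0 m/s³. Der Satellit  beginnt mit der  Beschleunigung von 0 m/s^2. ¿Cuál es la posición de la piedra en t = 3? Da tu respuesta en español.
Necesitamos integrar nuestra ecuación de la aceleración a(t) = 4 2 veces. La integral de la aceleración, con v(0) = 4, da la velocidad: v(t) = 4·t + 4. Integrando la velocidad y usando la condición inicial x(0) = -1, obtenemos x(t) = 2·t^2 + 4·t - 1. Usando x(t) = 2·t^2 + 4·t - 1 y sustituyendo t = 3, encontramos x = 29.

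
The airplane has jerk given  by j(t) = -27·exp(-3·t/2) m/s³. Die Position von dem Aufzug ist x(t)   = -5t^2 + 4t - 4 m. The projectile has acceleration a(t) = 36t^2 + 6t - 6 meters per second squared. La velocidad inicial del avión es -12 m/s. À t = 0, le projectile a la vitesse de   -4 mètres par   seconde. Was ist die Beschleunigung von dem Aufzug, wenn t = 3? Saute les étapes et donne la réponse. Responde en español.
a(3) = -10.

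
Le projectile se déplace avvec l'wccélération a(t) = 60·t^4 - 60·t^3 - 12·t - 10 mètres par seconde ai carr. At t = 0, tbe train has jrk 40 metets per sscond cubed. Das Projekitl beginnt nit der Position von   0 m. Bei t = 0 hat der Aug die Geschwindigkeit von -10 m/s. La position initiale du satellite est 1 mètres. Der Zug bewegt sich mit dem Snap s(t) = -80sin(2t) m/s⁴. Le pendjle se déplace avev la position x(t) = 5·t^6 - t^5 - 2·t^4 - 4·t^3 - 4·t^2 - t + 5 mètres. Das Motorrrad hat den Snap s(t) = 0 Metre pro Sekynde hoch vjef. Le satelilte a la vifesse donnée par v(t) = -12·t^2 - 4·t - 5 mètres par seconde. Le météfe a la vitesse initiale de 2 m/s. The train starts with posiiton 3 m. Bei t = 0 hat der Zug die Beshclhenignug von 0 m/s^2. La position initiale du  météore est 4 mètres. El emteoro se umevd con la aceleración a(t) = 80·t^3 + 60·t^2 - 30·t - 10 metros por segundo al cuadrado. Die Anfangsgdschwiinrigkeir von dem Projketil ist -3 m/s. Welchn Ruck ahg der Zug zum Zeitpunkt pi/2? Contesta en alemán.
Ausgehend von dem Snap s(t) = -80·sin(2·t), nehmen wir 1 Stammfunktion. Die Stammfunktion von dem Snap, mit j(0) = 40, ergibt den Ruck: j(t) = 40·cos(2·t). Aus der Gleichung für den Ruck j(t) = 40·cos(2·t), setzen wir t = pi/2 ein und erhalten j = -40.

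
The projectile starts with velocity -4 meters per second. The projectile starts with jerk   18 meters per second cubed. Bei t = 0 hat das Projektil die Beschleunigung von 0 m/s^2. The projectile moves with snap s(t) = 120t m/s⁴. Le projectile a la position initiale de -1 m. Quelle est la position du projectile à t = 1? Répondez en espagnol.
Partiendo del snap s(t) = 120·t, tomamos 4 antiderivadas. La integral del snap es la sacudida. Usando j(0) = 18, obtenemos j(t) = 60·t^2 + 18. La integral de la sacudida, con a(0) = 0, da la aceleración: a(t) = 20·t^3 + 18·t. La antiderivada de la aceleración es la velocidad. Usando v(0) = -4, obtenemos v(t) = 5·t^4 + 9·t^2 - 4. La antiderivada de la velocidad es la posición. Usando x(0) = -1, obtenemos x(t) = t^5 + 3·t^3 - 4·t - 1. Tenemos la posición x(t) = t^5 + 3·t^3 - 4·t - 1. Sustituyendo t = 1: x(1) = -1.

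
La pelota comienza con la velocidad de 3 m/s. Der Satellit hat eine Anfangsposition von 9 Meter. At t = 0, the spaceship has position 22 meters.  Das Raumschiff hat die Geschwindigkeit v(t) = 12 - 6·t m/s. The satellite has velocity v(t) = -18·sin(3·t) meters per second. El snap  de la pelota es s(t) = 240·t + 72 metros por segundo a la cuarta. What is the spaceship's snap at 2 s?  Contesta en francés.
Pour résoudre ceci, nous devons prendre 3 dérivées de notre équation de la vitesse v(t) = 12 - 6·t. En dérivant la vitesse, nous obtenons l'accélération: a(t) = -6. En prenant d/dt de a(t), nous trouvons j(t) = 0. La dérivée du jerk donne le snap: s(t) = 0. De l'équation du snap s(t) = 0, nous substituons t = 2 pour obtenir s = 0.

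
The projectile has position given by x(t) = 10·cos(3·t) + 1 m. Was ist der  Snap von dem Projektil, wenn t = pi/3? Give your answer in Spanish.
Para resolver esto, necesitamos tomar 4 derivadas de nuestra ecuación de la posición x(t) = 10·cos(3·t) + 1. Derivando la posición, obtenemos la velocidad: v(t) = -30·sin(3·t). Derivando la velocidad, obtenemos la aceleración: a(t) = -90·cos(3·t). Derivando la aceleración, obtenemos la sacudida: j(t) = 270·sin(3·t). Derivando la sacudida, obtenemos el snap: s(t) = 810·cos(3·t). De la ecuación del snap s(t) = 810·cos(3·t), sustituimos t = pi/3 para obtener s = -810.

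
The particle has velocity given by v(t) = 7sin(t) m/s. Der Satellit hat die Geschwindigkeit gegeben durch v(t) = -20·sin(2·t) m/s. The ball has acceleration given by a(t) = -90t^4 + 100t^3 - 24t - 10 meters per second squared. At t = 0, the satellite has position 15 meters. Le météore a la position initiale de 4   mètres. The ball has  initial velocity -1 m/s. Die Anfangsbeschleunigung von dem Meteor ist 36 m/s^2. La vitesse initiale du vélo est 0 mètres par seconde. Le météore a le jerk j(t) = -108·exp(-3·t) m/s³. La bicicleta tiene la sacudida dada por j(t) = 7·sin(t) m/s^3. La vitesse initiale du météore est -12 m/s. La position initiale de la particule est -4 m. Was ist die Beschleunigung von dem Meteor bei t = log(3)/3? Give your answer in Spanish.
Necesitamos integrar nuestra ecuación de la sacudida j(t) = -108·exp(-3·t) 1 vez. La antiderivada de la sacudida, con a(0) = 36, da la aceleración: a(t) = 36·exp(-3·t). Tenemos la aceleración a(t) = 36·exp(-3·t). Sustituyendo t = log(3)/3: a(log(3)/3) = 12.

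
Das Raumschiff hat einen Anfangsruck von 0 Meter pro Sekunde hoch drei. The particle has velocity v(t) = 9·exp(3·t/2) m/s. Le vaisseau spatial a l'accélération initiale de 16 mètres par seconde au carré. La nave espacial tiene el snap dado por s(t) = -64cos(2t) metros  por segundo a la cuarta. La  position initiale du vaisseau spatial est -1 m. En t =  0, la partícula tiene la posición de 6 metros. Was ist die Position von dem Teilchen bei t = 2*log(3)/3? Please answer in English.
To find the answer, we compute 1 integral of v(t) = 9·exp(3·t/2). The integral of velocity, with x(0) = 6, gives position: x(t) = 6·exp(3·t/2). We have position x(t) = 6·exp(3·t/2). Substituting t = 2*log(3)/3: x(2*log(3)/3) = 18.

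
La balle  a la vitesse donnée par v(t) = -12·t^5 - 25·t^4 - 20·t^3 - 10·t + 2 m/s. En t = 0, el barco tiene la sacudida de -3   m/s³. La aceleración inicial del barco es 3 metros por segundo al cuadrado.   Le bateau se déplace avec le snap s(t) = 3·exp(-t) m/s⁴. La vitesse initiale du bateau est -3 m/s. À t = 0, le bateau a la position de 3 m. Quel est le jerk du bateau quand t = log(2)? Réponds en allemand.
Wir müssen die Stammfunktion unserer Gleichung für den Snap s(t) = 3·exp(-t) 1-mal finden. Die Stammfunktion von dem Snap ist der Ruck. Mit j(0) = -3 erhalten wir j(t) = -3·exp(-t). Mit j(t) = -3·exp(-t) und Einsetzen von t = log(2), finden wir j = -3/2.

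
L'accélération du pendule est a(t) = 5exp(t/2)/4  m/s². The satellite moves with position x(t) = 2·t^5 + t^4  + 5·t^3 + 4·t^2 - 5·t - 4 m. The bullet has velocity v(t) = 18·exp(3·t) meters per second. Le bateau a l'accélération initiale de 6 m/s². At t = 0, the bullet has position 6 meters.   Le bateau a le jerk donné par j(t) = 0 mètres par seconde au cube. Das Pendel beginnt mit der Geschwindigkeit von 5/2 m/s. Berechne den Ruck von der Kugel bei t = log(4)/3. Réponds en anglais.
Starting from velocity v(t) = 18·exp(3·t), we take 2 derivatives. The derivative of velocity gives acceleration: a(t) = 54·exp(3·t). Differentiating acceleration, we get jerk: j(t) = 162·exp(3·t). We have jerk j(t) = 162·exp(3·t). Substituting t = log(4)/3: j(log(4)/3) = 648.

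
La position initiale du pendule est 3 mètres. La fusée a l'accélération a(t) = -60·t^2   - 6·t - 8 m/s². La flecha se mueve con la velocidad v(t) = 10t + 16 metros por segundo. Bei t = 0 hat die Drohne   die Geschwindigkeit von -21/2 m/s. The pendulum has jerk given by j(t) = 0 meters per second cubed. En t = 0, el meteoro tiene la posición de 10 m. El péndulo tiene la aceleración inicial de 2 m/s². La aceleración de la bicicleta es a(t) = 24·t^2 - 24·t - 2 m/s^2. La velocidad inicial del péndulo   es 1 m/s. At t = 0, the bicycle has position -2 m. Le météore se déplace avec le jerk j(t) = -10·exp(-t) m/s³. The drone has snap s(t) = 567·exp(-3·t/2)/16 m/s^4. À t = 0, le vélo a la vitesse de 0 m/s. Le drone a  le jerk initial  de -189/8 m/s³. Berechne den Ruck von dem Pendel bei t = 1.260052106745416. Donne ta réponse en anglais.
Using j(t) = 0 and substituting t = 1.260052106745416, we find j = 0.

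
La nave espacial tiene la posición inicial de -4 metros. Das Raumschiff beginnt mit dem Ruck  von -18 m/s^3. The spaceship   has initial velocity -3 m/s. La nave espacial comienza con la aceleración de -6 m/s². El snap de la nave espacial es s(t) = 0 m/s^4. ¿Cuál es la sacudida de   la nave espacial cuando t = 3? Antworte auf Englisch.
To find the answer, we compute 1 antiderivative of s(t) = 0. The integral of snap is jerk. Using j(0) = -18, we get j(t) = -18. Using j(t) = -18 and substituting t = 3, we find j = -18.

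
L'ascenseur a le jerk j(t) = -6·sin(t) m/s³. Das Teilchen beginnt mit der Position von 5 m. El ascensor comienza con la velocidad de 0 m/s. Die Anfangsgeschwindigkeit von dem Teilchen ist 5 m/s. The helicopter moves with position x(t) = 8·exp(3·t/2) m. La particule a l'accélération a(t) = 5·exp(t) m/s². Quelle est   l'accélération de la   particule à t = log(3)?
Nous avons l'accélération a(t) = 5·exp(t). En substituant t = log(3): a(log(3)) = 15.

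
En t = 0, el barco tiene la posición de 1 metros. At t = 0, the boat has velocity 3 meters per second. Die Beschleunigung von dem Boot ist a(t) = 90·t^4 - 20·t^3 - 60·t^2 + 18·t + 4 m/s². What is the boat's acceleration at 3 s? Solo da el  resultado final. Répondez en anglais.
The acceleration at t = 3 is a = 6268.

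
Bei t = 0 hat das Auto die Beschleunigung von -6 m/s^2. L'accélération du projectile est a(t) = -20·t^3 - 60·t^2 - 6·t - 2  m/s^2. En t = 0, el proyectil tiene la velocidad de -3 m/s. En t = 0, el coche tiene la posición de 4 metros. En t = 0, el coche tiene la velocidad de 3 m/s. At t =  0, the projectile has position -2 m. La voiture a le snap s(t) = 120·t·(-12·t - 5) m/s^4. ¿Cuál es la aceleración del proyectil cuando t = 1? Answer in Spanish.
De la ecuación de la aceleración a(t) = -20·t^3 - 60·t^2 - 6·t - 2, sustituimos t = 1 para obtener a = -88.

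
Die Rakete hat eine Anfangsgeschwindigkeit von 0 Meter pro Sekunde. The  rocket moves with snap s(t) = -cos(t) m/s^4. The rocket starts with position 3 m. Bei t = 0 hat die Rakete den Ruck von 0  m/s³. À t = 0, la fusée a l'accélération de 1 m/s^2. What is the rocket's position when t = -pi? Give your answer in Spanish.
Necesitamos integrar nuestra ecuación del snap s(t) = -cos(t) 4 veces. Tomando ∫s(t)dt y aplicando j(0) = 0, encontramos j(t) = -sin(t). La integral de la sacudida es la aceleración. Usando a(0) = 1, obtenemos a(t) = cos(t). La integral de la aceleración es la velocidad. Usando v(0) = 0, obtenemos v(t) = sin(t). La antiderivada de la velocidad, con x(0) = 3, da la posición: x(t) = 4 - cos(t). De la ecuación de la posición x(t) = 4 - cos(t), sustituimos t = -pi para obtener x = 5.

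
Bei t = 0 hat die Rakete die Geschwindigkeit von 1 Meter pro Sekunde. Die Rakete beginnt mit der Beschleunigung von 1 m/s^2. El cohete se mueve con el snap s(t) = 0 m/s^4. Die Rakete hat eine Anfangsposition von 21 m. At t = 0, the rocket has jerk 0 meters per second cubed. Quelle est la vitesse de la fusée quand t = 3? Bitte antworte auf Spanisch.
Para resolver esto, necesitamos tomar 3 integrales de nuestra ecuación del snap s(t) = 0. La antiderivada del snap es la sacudida. Usando j(0) = 0, obtenemos j(t) = 0. La antiderivada de la sacudida, con a(0) = 1, da la aceleración: a(t) = 1. Tomando ∫a(t)dt y aplicando v(0) = 1, encontramos v(t) = t + 1. Usando v(t) = t + 1 y sustituyendo t = 3, encontramos v = 4.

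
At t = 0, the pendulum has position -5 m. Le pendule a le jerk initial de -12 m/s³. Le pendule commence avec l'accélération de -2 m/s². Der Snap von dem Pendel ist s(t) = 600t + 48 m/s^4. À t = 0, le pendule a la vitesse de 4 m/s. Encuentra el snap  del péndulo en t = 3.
Tenemos el snap s(t) = 600·t + 48. Sustituyendo t = 3: s(3) = 1848.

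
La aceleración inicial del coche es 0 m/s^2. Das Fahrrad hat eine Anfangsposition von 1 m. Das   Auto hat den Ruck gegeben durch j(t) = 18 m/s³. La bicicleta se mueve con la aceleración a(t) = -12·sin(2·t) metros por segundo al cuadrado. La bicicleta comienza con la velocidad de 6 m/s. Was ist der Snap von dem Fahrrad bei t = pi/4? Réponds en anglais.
Starting from acceleration a(t) = -12·sin(2·t), we take 2 derivatives. The derivative of acceleration gives jerk: j(t) = -24·cos(2·t). Taking d/dt of j(t), we find s(t) = 48·sin(2·t). We have snap s(t) = 48·sin(2·t). Substituting t = pi/4: s(pi/4) = 48.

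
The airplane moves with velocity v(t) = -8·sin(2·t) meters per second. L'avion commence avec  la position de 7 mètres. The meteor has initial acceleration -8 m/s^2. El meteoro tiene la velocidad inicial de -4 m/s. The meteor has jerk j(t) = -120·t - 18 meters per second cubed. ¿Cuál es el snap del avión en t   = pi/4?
Partiendo de la velocidad v(t) = -8·sin(2·t), tomamos 3 derivadas. La derivada de la velocidad da la aceleración: a(t) = -16·cos(2·t). Derivando la aceleración, obtenemos la sacudida: j(t) = 32·sin(2·t). La derivada de la sacudida da el snap: s(t) = 64·cos(2·t). Usando s(t) = 64·cos(2·t) y sustituyendo t = pi/4, encontramos s = 0.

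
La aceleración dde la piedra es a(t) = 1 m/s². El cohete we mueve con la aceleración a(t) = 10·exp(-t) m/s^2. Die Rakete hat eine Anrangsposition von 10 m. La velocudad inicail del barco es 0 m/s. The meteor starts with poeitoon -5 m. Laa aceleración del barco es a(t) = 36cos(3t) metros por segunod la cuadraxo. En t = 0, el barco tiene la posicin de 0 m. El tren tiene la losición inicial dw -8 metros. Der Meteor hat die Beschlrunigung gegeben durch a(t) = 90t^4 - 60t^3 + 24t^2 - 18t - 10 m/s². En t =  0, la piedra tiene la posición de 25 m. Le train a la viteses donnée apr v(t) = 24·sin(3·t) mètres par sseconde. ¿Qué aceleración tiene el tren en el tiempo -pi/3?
Partiendo de la velocidad v(t) = 24·sin(3·t), tomamos 1 derivada. La derivada de la velocidad da la aceleración: a(t) = 72·cos(3·t). Tenemos la aceleración a(t) = 72·cos(3·t). Sustituyendo t = -pi/3: a(-pi/3) = -72.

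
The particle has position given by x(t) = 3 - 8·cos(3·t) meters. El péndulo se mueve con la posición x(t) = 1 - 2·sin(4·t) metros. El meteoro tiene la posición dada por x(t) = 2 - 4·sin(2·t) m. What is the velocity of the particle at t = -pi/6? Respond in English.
We must differentiate our position equation x(t) = 3 - 8·cos(3·t) 1 time. Taking d/dt of x(t), we find v(t) = 24·sin(3·t). We have velocity v(t) = 24·sin(3·t). Substituting t = -pi/6: v(-pi/6) = -24.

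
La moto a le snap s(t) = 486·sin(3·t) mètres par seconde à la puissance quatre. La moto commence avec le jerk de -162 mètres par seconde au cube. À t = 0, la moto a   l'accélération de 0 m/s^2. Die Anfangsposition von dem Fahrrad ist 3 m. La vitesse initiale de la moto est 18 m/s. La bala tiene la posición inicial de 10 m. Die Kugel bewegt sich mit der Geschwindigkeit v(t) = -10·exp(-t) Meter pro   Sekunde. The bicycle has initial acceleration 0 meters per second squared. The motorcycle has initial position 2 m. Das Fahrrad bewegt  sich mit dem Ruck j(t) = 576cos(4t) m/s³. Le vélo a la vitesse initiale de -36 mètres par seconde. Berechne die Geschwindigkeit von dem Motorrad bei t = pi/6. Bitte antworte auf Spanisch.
Debemos encontrar la integral de nuestra ecuación del snap s(t) = 486·sin(3·t) 3 veces. La antiderivada del snap es la sacudida. Usando j(0) = -162, obtenemos j(t) = -162·cos(3·t). Integrando la sacudida y usando la condición inicial a(0) = 0, obtenemos a(t) = -54·sin(3·t). La antiderivada de la aceleración, con v(0) = 18, da la velocidad: v(t) = 18·cos(3·t). Usando v(t) = 18·cos(3·t) y sustituyendo t = pi/6, encontramos v = 0.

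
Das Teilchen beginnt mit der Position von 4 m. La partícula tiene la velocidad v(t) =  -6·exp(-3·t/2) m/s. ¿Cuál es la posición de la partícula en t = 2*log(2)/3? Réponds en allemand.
Um dies zu lösen, müssen wir 1 Stammfunktion unserer Gleichung für die Geschwindigkeit v(t) = -6·exp(-3·t/2) finden. Mit ∫v(t)dt und Anwendung von x(0) = 4, finden wir x(t) = 4·exp(-3·t/2). Wir haben die Position x(t) = 4·exp(-3·t/2). Durch Einsetzen von t = 2*log(2)/3: x(2*log(2)/3) = 2.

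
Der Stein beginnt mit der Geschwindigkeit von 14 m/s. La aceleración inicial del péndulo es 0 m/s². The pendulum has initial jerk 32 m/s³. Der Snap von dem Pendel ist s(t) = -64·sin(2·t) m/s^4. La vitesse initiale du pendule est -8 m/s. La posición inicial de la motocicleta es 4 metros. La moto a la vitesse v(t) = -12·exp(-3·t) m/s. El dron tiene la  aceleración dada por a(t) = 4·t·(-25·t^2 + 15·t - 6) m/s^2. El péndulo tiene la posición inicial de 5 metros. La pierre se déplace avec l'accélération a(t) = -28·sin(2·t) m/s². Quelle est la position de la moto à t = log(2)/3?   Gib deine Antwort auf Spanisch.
Partiendo de la velocidad v(t) = -12·exp(-3·t), tomamos 1 antiderivada. La integral de la velocidad es la posición. Usando x(0) = 4, obtenemos x(t) = 4·exp(-3·t). Usando x(t) = 4·exp(-3·t) y sustituyendo t = log(2)/3, encontramos x = 2.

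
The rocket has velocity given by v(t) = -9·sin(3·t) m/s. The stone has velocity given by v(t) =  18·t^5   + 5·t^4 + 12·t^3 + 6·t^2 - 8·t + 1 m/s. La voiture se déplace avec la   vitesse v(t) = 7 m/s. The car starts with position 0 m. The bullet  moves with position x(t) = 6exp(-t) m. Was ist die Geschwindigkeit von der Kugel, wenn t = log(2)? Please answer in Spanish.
Partiendo de la posición x(t) = 6·exp(-t), tomamos 1 derivada. Tomando d/dt de x(t), encontramos v(t) = -6·exp(-t). De la ecuación de la velocidad v(t) = -6·exp(-t), sustituimos t = log(2) para obtener v = -3.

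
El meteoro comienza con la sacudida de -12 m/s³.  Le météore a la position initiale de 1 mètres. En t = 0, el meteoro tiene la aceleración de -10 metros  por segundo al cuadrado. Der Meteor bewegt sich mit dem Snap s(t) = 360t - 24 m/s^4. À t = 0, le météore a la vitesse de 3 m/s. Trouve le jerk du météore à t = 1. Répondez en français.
Nous devons trouver l'intégrale de notre équation du snap s(t) = 360·t - 24 1 fois. En intégrant le snap et en utilisant la condition initiale j(0) = -12, nous obtenons j(t) = 180·t^2 - 24·t - 12. De l'équation du jerk j(t) = 180·t^2 - 24·t - 12, nous substituons t = 1 pour obtenir j = 144.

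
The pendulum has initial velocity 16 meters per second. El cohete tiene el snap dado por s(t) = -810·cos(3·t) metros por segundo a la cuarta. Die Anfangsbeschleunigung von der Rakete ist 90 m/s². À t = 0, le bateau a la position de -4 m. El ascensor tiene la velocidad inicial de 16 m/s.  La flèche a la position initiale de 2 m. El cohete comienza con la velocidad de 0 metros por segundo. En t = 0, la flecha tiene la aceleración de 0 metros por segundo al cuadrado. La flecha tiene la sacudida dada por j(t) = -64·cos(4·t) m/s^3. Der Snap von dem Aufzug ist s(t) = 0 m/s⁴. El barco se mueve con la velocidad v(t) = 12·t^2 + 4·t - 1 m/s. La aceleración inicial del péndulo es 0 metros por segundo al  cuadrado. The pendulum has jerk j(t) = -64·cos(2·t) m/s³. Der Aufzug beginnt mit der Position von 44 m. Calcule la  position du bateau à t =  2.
Pour résoudre ceci, nous devons prendre 1 primitive de notre équation de la vitesse v(t) = 12·t^2 + 4·t - 1. L'intégrale de la vitesse, avec x(0) = -4, donne la position: x(t) = 4·t^3 + 2·t^2 - t - 4. De l'équation de la position x(t) = 4·t^3 + 2·t^2 - t - 4, nous substituons t = 2 pour obtenir x = 34.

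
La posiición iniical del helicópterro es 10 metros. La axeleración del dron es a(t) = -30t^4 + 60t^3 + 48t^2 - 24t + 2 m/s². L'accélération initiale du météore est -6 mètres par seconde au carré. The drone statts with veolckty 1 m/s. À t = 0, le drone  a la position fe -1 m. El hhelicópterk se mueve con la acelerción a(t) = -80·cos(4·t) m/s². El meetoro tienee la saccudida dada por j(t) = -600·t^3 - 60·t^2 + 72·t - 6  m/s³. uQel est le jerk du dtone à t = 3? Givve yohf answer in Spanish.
Para resolver esto, necesitamos tomar 1 derivada de nuestra ecuación de la aceleración a(t) = -30·t^4 + 60·t^3 + 48·t^2 - 24·t + 2. Tomando d/dt de a(t), encontramos j(t) = -120·t^3 + 180·t^2 + 96·t - 24. Usando j(t) = -120·t^3 + 180·t^2 + 96·t - 24 y sustituyendo t = 3, encontramos j = -1356.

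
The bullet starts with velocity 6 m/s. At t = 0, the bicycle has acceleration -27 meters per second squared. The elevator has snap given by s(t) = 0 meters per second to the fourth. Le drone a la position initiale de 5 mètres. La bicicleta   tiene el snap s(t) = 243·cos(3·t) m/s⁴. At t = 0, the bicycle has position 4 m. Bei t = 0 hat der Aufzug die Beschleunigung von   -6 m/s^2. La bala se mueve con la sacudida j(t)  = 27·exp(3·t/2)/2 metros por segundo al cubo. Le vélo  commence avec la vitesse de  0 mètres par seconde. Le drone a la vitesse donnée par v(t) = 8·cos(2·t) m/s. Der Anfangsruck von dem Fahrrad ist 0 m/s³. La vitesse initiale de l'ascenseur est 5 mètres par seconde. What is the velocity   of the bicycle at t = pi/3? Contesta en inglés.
We must find the antiderivative of our snap equation s(t) = 243·cos(3·t) 3 times. The antiderivative of snap, with j(0) = 0, gives jerk: j(t) = 81·sin(3·t). Integrating jerk and using the initial condition a(0) = -27, we get a(t) = -27·cos(3·t). The integral of acceleration, with v(0) = 0, gives velocity: v(t) = -9·sin(3·t). From the given velocity equation v(t) = -9·sin(3·t), we substitute t = pi/3 to get v = 0.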